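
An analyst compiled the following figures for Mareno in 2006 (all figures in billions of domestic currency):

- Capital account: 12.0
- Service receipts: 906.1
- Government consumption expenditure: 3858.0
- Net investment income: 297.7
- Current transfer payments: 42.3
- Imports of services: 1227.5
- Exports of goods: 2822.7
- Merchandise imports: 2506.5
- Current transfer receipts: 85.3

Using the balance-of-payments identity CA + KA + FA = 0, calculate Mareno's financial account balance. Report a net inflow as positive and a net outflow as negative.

Goods balance = 2822.7 - 2506.5 = 316.2
Services balance = 906.1 - 1227.5 = -321.4
Trade balance (goods + services) = 316.2 + (-321.4) = -5.2
Net primary income = 297.7
Net secondary income = 85.3 - 42.3 = 43.0
Current account = -5.2 + 297.7 + 43.0 = 335.5
Financial account = -(335.5 + 12.0) = -347.5

-347.5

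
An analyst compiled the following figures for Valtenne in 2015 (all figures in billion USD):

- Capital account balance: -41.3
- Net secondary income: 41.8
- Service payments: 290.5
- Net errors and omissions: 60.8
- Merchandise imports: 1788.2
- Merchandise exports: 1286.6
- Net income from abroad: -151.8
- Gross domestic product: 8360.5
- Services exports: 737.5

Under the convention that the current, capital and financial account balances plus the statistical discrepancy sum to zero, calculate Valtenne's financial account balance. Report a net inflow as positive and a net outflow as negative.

145.1

Goods balance = 1286.6 - 1788.2 = -501.6
Services balance = 737.5 - 290.5 = 447.0
Trade balance (goods + services) = -501.6 + 447.0 = -54.6
Net primary income = -151.8
Net secondary income = 41.8
Current account = -54.6 + (-151.8) + 41.8 = -164.6
Financial account = -(-164.6 + (-41.3) + 60.8) = 145.1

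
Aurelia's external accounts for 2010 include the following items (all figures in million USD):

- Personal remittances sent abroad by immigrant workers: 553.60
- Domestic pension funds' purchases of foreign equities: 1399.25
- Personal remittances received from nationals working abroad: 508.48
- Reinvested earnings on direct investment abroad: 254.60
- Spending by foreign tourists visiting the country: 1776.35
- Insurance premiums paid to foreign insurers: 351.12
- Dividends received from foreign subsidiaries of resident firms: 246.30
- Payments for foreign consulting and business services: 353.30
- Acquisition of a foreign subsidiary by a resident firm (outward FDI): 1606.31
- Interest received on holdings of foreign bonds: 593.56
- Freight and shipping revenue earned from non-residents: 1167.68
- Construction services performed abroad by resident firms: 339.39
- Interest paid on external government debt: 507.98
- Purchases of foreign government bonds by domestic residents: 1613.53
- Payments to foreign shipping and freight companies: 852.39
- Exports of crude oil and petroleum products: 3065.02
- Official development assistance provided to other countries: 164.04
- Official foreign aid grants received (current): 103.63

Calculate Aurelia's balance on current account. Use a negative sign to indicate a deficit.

5272.58

Goods: 3065.02
Services: 1167.68 - 852.39 + 1776.35 + 339.39 - 353.30 - 351.12 = 1726.61
Primary income: -507.98 + 593.56 + 254.60 + 246.30 = 586.48
Secondary income: 103.63 - 164.04 + 508.48 - 553.60 = -105.53
Current account = 3065.02 + 1726.61 + 586.48 + (-105.53) = 5272.58
(Excluded from the current account — financial account: domestic pension funds' purchases of foreign equities 1399.25, acquisition of a foreign subsidiary by a resident firm (outward FDI) 1606.31, purchases of foreign government bonds by domestic residents 1613.53.)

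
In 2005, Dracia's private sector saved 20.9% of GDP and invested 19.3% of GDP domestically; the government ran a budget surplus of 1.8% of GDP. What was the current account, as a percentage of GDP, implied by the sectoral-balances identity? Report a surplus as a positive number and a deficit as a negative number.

3.4

By the sectoral-balances identity, CA = (S_private - I) + (T - G).
Private balance = 20.9 - 19.3 = 1.6
Government balance (T - G) = 1.8
CA = 1.6 + 1.8 = 3.4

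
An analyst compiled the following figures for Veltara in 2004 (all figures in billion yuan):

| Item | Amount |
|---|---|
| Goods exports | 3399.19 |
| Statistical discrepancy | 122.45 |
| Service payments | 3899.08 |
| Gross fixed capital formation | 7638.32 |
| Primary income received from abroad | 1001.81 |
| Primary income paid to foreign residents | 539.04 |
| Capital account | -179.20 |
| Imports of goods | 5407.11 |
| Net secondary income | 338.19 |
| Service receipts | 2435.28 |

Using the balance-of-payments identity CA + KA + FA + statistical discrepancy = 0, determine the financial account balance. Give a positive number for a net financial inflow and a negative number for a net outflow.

Goods balance = 3399.19 - 5407.11 = -2007.92
Services balance = 2435.28 - 3899.08 = -1463.80
Trade balance (goods + services) = -2007.92 + (-1463.80) = -3471.72
Net primary income = 1001.81 - 539.04 = 462.77
Net secondary income = 338.19
Current account = -3471.72 + 462.77 + 338.19 = -2670.76
Financial account = -(-2670.76 + (-179.20) + 122.45) = 2727.51

2727.51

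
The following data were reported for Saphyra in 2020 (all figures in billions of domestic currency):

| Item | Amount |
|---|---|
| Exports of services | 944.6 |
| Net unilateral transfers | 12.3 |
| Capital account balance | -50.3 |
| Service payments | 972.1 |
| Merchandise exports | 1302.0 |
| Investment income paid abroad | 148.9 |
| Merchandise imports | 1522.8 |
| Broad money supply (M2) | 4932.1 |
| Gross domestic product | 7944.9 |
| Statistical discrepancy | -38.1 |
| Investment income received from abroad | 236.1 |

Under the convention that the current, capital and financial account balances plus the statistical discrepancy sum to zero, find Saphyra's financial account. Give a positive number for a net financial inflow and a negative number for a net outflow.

Goods balance = 1302.0 - 1522.8 = -220.8
Services balance = 944.6 - 972.1 = -27.5
Trade balance (goods + services) = -220.8 + (-27.5) = -248.3
Net primary income = 236.1 - 148.9 = 87.2
Net secondary income = 12.3
Current account = -248.3 + 87.2 + 12.3 = -148.8
Financial account = -(-148.8 + (-50.3) + (-38.1)) = 237.2

237.2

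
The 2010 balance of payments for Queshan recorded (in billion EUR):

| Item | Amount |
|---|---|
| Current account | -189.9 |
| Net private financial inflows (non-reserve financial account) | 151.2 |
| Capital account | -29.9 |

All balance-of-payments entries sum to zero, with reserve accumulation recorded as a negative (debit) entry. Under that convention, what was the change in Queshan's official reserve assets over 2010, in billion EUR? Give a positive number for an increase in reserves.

Official reserve transactions balance = -((-189.9) + (-29.9) + 151.2) = 68.6
An accumulation of reserves is recorded as a debit (negative entry), so the change in the stock of reserves is the negative of that balance.
Change in official reserves = -(68.6) = -68.6

-68.6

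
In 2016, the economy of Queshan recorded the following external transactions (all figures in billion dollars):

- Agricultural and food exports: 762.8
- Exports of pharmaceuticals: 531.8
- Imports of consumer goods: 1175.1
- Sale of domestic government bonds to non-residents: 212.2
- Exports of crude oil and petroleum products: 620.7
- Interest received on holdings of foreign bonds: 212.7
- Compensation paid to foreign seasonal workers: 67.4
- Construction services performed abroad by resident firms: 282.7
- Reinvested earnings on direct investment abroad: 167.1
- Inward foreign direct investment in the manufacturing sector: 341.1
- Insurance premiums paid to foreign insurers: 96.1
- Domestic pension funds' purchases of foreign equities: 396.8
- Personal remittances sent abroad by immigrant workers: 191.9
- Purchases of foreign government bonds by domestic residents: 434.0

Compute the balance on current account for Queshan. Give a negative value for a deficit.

Goods: 762.8 + 531.8 - 1175.1 + 620.7 = 740.2
Services: 282.7 - 96.1 = 186.6
Primary income: 212.7 - 67.4 + 167.1 = 312.4
Secondary income: -191.9
Current account = 740.2 + 186.6 + 312.4 + (-191.9) = 1047.3
(Excluded from the current account — financial account: sale of domestic government bonds to non-residents 212.2, inward foreign direct investment in the manufacturing sector 341.1, domestic pension funds' purchases of foreign equities 396.8, purchases of foreign government bonds by domestic residents 434.0.)

1047.3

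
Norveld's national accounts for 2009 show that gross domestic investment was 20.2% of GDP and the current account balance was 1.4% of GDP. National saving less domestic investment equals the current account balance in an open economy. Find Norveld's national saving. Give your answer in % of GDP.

S = I + CA = 20.2 + 1.4 = 21.6

21.6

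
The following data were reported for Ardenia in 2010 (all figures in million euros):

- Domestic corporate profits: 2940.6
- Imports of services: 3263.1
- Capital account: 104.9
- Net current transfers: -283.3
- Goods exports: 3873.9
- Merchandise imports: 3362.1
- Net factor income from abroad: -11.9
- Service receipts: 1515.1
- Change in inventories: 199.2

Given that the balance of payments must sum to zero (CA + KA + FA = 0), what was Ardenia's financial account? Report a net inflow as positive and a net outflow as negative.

1426.5

Goods balance = 3873.9 - 3362.1 = 511.8
Services balance = 1515.1 - 3263.1 = -1748.0
Trade balance (goods + services) = 511.8 + (-1748.0) = -1236.2
Net primary income = -11.9
Net secondary income = -283.3
Current account = -1236.2 + (-11.9) + (-283.3) = -1531.4
Financial account = -(-1531.4 + 104.9) = 1426.5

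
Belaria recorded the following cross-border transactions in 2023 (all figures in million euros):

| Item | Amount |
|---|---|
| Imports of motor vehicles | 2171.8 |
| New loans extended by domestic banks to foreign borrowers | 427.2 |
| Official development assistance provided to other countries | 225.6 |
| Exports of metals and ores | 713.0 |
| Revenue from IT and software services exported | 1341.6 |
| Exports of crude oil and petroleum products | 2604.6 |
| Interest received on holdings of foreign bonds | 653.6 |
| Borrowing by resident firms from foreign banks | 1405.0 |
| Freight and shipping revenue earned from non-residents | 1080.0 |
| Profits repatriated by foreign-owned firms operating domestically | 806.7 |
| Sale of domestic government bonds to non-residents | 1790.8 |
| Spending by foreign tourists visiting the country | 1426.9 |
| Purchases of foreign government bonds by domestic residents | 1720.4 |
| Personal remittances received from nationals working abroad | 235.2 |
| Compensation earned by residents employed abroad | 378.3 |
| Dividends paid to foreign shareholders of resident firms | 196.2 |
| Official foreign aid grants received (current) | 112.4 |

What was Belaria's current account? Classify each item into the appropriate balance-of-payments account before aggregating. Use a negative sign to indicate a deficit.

5145.3

Goods: 713.0 - 2171.8 + 2604.6 = 1145.8
Services: 1426.9 + 1080.0 + 1341.6 = 3848.5
Primary income: 378.3 - 806.7 + 653.6 - 196.2 = 29.0
Secondary income: 235.2 - 225.6 + 112.4 = 122.0
Current account = 1145.8 + 3848.5 + 29.0 + 122.0 = 5145.3
(Excluded from the current account — financial account: new loans extended by domestic banks to foreign borrowers 427.2, borrowing by resident firms from foreign banks 1405.0, sale of domestic government bonds to non-residents 1790.8, purchases of foreign government bonds by domestic residents 1720.4.)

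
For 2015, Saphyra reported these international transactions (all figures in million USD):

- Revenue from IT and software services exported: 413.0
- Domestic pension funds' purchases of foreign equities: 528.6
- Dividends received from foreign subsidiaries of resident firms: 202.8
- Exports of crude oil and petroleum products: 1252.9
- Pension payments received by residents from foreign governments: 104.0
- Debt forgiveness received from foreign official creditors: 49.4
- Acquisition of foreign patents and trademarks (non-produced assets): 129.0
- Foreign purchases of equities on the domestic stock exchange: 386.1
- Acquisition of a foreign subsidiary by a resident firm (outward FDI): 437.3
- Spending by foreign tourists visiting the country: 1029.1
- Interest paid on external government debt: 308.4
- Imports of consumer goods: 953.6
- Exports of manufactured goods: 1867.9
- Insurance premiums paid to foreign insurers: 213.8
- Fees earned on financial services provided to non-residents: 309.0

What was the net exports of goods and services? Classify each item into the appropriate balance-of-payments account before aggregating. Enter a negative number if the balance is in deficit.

Goods: 1252.9 + 1867.9 - 953.6 = 2167.2
Services: 1029.1 + 309.0 - 213.8 + 413.0 = 1537.3
Trade balance = 2167.2 + 1537.3 = 3704.5
(Excluded from the trade balance — financial account: domestic pension funds' purchases of foreign equities 528.6, foreign purchases of equities on the domestic stock exchange 386.1, acquisition of a foreign subsidiary by a resident firm (outward FDI) 437.3; primary income: dividends received from foreign subsidiaries of resident firms 202.8, interest paid on external government debt 308.4; secondary income: pension payments received by residents from foreign governments 104.0; capital account: debt forgiveness received from foreign official creditors 49.4, acquisition of foreign patents and trademarks (non-produced assets) 129.0.)

3704.5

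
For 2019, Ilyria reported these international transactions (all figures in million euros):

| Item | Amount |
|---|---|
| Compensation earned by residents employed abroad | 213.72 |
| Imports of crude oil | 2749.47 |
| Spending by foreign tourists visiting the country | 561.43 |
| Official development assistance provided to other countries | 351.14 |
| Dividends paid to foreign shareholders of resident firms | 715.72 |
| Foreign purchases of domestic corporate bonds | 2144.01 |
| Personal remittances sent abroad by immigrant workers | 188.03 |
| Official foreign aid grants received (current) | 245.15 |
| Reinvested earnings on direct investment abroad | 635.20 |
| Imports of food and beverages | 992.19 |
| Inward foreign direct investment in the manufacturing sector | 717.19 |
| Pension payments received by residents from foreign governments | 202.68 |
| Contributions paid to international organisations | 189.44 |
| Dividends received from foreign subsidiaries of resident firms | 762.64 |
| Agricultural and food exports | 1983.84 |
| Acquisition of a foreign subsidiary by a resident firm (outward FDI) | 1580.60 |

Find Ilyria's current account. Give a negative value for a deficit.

Goods: -992.19 + 1983.84 - 2749.47 = -1757.82
Services: 561.43
Primary income: 213.72 + 762.64 - 715.72 + 635.20 = 895.84
Secondary income: 202.68 + 245.15 - 189.44 - 188.03 - 351.14 = -280.78
Current account = (-1757.82) + 561.43 + 895.84 + (-280.78) = -581.33
(Excluded from the current account — financial account: foreign purchases of domestic corporate bonds 2144.01, inward foreign direct investment in the manufacturing sector 717.19, acquisition of a foreign subsidiary by a resident firm (outward FDI) 1580.60.)

-581.33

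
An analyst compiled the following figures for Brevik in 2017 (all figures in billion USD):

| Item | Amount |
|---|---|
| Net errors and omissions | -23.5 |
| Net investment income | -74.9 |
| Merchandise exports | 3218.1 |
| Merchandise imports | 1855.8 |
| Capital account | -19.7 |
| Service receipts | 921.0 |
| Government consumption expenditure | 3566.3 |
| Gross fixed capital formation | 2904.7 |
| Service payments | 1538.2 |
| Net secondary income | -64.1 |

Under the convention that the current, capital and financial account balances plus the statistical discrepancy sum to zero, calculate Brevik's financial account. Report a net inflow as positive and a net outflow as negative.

-562.9

Goods balance = 3218.1 - 1855.8 = 1362.3
Services balance = 921.0 - 1538.2 = -617.2
Trade balance (goods + services) = 1362.3 + (-617.2) = 745.1
Net primary income = -74.9
Net secondary income = -64.1
Current account = 745.1 + (-74.9) + (-64.1) = 606.1
Financial account = -(606.1 + (-19.7) + (-23.5)) = -562.9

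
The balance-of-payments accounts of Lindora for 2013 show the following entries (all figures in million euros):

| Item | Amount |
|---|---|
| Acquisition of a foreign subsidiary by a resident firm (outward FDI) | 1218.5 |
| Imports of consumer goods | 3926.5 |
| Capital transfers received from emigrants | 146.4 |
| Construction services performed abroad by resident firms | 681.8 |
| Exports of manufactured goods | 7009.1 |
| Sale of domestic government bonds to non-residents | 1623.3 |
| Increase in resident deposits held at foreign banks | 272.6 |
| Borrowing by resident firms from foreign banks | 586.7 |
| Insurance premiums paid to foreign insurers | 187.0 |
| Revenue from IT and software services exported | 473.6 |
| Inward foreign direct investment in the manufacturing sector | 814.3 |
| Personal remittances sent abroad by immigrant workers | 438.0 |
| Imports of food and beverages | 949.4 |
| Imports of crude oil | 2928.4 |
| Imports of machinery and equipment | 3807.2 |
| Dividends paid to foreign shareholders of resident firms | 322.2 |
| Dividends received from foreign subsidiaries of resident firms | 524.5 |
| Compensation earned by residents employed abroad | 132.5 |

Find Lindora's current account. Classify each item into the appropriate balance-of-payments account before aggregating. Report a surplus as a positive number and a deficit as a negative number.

-3737.2

Goods: -3926.5 - 2928.4 + 7009.1 - 3807.2 - 949.4 = -4602.4
Services: 473.6 - 187.0 + 681.8 = 968.4
Primary income: 132.5 - 322.2 + 524.5 = 334.8
Secondary income: -438.0
Current account = (-4602.4) + 968.4 + 334.8 + (-438.0) = -3737.2
(Excluded from the current account — financial account: acquisition of a foreign subsidiary by a resident firm (outward FDI) 1218.5, sale of domestic government bonds to non-residents 1623.3, increase in resident deposits held at foreign banks 272.6, borrowing by resident firms from foreign banks 586.7, inward foreign direct investment in the manufacturing sector 814.3; capital account: capital transfers received from emigrants 146.4.)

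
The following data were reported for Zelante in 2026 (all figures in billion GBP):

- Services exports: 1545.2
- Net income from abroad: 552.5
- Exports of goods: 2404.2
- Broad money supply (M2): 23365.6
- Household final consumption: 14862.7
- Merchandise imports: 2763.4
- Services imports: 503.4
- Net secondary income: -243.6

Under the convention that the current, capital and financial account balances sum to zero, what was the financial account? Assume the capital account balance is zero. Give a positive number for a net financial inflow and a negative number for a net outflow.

-991.5

Goods balance = 2404.2 - 2763.4 = -359.2
Services balance = 1545.2 - 503.4 = 1041.8
Trade balance (goods + services) = -359.2 + 1041.8 = 682.6
Net primary income = 552.5
Net secondary income = -243.6
Current account = 682.6 + 552.5 + (-243.6) = 991.5
Financial account = -(991.5) = -991.5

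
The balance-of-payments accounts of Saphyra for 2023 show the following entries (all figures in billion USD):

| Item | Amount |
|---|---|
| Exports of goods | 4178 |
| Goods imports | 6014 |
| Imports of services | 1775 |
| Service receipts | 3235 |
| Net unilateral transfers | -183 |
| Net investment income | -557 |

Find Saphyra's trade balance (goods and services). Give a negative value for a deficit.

-376

Goods balance = 4178 - 6014 = -1836
Services balance = 3235 - 1775 = 1460
Trade balance (goods + services) = -1836 + 1460 = -376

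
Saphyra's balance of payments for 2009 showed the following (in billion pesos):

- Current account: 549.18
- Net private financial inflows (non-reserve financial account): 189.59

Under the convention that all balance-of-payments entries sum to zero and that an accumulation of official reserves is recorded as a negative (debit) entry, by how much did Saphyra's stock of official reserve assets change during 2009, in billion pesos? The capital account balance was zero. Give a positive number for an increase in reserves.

738.77

Official reserve transactions balance = -(549.18 + 189.59) = -738.77
An accumulation of reserves is recorded as a debit (negative entry), so the change in the stock of reserves is the negative of that balance.
Change in official reserves = -(-738.77) = 738.77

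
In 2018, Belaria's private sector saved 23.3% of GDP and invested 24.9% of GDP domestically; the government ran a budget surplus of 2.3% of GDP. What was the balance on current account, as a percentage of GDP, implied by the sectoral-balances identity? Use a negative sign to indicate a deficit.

0.7

By the sectoral-balances identity, CA = (S_private - I) + (T - G).
Private balance = 23.3 - 24.9 = -1.6
Government balance (T - G) = 2.3
CA = -1.6 + 2.3 = 0.7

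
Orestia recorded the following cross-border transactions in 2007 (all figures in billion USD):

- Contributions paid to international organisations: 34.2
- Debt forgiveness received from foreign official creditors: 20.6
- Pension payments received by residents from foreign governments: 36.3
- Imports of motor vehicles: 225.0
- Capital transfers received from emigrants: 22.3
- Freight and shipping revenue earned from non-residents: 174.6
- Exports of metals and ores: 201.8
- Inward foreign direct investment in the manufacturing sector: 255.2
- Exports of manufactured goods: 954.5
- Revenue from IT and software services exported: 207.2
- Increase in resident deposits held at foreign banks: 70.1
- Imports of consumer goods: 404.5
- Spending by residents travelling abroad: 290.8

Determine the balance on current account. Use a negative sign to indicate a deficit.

Goods: -225.0 + 201.8 - 404.5 + 954.5 = 526.8
Services: -290.8 + 174.6 + 207.2 = 91.0
Secondary income: 36.3 - 34.2 = 2.1
Current account = 526.8 + 91.0 + 2.1 = 619.9
(Excluded from the current account — capital account: debt forgiveness received from foreign official creditors 20.6, capital transfers received from emigrants 22.3; financial account: inward foreign direct investment in the manufacturing sector 255.2, increase in resident deposits held at foreign banks 70.1.)

619.9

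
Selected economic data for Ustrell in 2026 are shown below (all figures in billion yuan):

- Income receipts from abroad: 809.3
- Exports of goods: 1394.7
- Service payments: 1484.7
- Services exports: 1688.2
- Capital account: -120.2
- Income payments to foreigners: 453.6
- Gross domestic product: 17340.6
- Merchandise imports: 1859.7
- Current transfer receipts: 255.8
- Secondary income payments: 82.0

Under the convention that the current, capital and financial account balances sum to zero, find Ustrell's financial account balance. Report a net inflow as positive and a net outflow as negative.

-147.8

Goods balance = 1394.7 - 1859.7 = -465.0
Services balance = 1688.2 - 1484.7 = 203.5
Trade balance (goods + services) = -465.0 + 203.5 = -261.5
Net primary income = 809.3 - 453.6 = 355.7
Net secondary income = 255.8 - 82.0 = 173.8
Current account = -261.5 + 355.7 + 173.8 = 268.0
Financial account = -(268.0 + (-120.2)) = -147.8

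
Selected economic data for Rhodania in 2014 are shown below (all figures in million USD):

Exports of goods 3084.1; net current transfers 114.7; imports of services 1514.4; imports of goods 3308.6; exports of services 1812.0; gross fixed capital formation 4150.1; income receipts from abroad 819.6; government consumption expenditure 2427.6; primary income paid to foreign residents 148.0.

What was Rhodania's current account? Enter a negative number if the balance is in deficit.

Goods balance = 3084.1 - 3308.6 = -224.5
Services balance = 1812.0 - 1514.4 = 297.6
Trade balance (goods + services) = -224.5 + 297.6 = 73.1
Net primary income = 819.6 - 148.0 = 671.6
Net secondary income = 114.7
Current account = 73.1 + 671.6 + 114.7 = 859.4

859.4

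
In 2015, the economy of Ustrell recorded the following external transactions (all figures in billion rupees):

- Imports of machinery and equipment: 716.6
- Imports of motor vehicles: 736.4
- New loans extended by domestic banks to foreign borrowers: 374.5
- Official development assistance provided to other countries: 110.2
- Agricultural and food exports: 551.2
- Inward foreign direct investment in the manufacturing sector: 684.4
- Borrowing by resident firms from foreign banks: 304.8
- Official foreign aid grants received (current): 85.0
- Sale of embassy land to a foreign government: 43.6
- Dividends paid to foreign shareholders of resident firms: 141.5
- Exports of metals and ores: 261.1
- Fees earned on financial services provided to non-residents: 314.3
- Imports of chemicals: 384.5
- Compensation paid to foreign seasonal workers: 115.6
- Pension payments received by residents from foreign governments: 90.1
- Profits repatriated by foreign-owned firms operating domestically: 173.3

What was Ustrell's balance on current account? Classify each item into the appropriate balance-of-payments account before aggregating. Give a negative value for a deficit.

Goods: -736.4 + 551.2 + 261.1 - 384.5 - 716.6 = -1025.2
Services: 314.3
Primary income: -115.6 - 173.3 - 141.5 = -430.4
Secondary income: -110.2 + 85.0 + 90.1 = 64.9
Current account = (-1025.2) + 314.3 + (-430.4) + 64.9 = -1076.4
(Excluded from the current account — financial account: new loans extended by domestic banks to foreign borrowers 374.5, inward foreign direct investment in the manufacturing sector 684.4, borrowing by resident firms from foreign banks 304.8; capital account: sale of embassy land to a foreign government 43.6.)

-1076.4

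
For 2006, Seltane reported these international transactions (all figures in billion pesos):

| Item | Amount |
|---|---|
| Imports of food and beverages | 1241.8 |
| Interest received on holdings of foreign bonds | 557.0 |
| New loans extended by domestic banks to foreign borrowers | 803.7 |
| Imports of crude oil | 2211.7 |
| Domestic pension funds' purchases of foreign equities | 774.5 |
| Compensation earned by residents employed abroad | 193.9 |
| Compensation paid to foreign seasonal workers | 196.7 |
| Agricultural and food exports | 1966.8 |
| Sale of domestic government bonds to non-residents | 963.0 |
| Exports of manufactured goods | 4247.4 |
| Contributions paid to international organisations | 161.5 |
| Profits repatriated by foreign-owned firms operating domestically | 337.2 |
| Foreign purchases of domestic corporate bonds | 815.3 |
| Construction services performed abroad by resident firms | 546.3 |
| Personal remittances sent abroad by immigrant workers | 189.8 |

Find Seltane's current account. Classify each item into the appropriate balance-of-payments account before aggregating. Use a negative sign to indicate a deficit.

Goods: 1966.8 + 4247.4 - 1241.8 - 2211.7 = 2760.7
Services: 546.3
Primary income: -196.7 - 337.2 + 557.0 + 193.9 = 217.0
Secondary income: -189.8 - 161.5 = -351.3
Current account = 2760.7 + 546.3 + 217.0 + (-351.3) = 3172.7
(Excluded from the current account — financial account: new loans extended by domestic banks to foreign borrowers 803.7, domestic pension funds' purchases of foreign equities 774.5, sale of domestic government bonds to non-residents 963.0, foreign purchases of domestic corporate bonds 815.3.)

3172.7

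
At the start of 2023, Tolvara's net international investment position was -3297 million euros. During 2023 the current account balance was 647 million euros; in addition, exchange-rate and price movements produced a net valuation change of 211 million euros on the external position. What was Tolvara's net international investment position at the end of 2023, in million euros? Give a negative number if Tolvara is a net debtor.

-2439

Change in NIIP = current account + net valuation change = 647 + 211 = 858
End-of-year NIIP = -3297 + 858 = -2439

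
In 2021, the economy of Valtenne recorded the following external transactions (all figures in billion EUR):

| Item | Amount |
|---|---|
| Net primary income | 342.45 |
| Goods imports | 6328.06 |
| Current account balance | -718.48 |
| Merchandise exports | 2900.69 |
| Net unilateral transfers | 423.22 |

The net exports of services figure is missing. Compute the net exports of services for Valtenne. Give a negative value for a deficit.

1943.22

Current account = goods balance + services balance + net primary income + net secondary income
Sum of the known components = -2661.70
Net exports of services = CA - (known components) = -718.48 - (-2661.70) = 1943.22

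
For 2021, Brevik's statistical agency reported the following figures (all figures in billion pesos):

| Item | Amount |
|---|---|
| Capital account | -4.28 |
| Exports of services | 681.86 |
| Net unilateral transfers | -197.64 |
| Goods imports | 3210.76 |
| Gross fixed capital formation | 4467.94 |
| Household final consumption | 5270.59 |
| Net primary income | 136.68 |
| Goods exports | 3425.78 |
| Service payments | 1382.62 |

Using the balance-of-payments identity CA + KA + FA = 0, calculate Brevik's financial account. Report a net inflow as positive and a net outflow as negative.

550.98

Goods balance = 3425.78 - 3210.76 = 215.02
Services balance = 681.86 - 1382.62 = -700.76
Trade balance (goods + services) = 215.02 + (-700.76) = -485.74
Net primary income = 136.68
Net secondary income = -197.64
Current account = -485.74 + 136.68 + (-197.64) = -546.70
Financial account = -(-546.70 + (-4.28)) = 550.98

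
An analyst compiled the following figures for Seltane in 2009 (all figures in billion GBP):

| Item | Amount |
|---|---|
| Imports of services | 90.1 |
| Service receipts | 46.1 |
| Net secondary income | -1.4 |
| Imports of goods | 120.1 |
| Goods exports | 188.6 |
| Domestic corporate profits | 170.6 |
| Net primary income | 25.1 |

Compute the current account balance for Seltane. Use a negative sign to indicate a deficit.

Goods balance = 188.6 - 120.1 = 68.5
Services balance = 46.1 - 90.1 = -44.0
Trade balance (goods + services) = 68.5 + (-44.0) = 24.5
Net primary income = 25.1
Net secondary income = -1.4
Current account = 24.5 + 25.1 + (-1.4) = 48.2

48.2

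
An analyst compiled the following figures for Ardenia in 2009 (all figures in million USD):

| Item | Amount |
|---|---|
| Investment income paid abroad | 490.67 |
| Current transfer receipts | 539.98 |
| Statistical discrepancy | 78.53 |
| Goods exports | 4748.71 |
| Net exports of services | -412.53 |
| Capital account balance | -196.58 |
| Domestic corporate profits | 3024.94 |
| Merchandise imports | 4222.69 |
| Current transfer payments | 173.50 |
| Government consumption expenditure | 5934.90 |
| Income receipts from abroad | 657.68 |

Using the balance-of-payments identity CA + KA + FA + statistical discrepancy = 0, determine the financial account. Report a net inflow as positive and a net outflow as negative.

Goods balance = 4748.71 - 4222.69 = 526.02
Services balance = -412.53
Trade balance (goods + services) = 526.02 + (-412.53) = 113.49
Net primary income = 657.68 - 490.67 = 167.01
Net secondary income = 539.98 - 173.50 = 366.48
Current account = 113.49 + 167.01 + 366.48 = 646.98
Financial account = -(646.98 + (-196.58) + 78.53) = -528.93

-528.93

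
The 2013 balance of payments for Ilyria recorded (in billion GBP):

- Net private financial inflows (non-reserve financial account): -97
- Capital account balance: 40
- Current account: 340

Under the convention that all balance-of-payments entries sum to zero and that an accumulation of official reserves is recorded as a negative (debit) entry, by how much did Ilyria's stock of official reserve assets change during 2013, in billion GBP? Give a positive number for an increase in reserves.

Official reserve transactions balance = -(340 + 40 + (-97)) = -283
An accumulation of reserves is recorded as a debit (negative entry), so the change in the stock of reserves is the negative of that balance.
Change in official reserves = -(-283) = 283

283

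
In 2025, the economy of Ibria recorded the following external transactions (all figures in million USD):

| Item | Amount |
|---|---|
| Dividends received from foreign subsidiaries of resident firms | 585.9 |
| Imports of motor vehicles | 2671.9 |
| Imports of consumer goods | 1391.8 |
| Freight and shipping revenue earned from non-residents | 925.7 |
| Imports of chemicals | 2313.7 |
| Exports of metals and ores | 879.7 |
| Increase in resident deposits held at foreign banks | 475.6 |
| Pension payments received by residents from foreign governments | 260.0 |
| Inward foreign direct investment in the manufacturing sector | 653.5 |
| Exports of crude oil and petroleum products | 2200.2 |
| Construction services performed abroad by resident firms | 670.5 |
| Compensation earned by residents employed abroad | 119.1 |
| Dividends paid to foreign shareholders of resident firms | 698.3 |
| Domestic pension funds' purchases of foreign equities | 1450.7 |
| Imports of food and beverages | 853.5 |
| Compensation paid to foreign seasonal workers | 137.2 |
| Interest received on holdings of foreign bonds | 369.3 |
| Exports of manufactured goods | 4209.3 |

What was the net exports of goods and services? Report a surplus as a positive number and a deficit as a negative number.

Goods: -2313.7 - 2671.9 + 879.7 + 4209.3 - 853.5 + 2200.2 - 1391.8 = 58.3
Services: 925.7 + 670.5 = 1596.2
Trade balance = 58.3 + 1596.2 = 1654.5
(Excluded from the trade balance — primary income: dividends received from foreign subsidiaries of resident firms 585.9, compensation earned by residents employed abroad 119.1, dividends paid to foreign shareholders of resident firms 698.3, compensation paid to foreign seasonal workers 137.2, interest received on holdings of foreign bonds 369.3; financial account: increase in resident deposits held at foreign banks 475.6, inward foreign direct investment in the manufacturing sector 653.5, domestic pension funds' purchases of foreign equities 1450.7; secondary income: pension payments received by residents from foreign governments 260.0.)

1654.5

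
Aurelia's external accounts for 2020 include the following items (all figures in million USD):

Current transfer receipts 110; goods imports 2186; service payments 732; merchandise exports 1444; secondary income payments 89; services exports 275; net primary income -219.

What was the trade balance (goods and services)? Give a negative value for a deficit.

Goods balance = 1444 - 2186 = -742
Services balance = 275 - 732 = -457
Trade balance (goods + services) = -742 + (-457) = -1199

-1199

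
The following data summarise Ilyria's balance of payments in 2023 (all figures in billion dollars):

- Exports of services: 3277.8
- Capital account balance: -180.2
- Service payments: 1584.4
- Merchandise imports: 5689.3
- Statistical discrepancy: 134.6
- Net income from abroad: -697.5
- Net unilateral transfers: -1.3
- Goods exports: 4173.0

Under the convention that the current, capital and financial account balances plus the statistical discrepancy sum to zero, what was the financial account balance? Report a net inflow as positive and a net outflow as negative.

Goods balance = 4173.0 - 5689.3 = -1516.3
Services balance = 3277.8 - 1584.4 = 1693.4
Trade balance (goods + services) = -1516.3 + 1693.4 = 177.1
Net primary income = -697.5
Net secondary income = -1.3
Current account = 177.1 + (-697.5) + (-1.3) = -521.7
Financial account = -(-521.7 + (-180.2) + 134.6) = 567.3

567.3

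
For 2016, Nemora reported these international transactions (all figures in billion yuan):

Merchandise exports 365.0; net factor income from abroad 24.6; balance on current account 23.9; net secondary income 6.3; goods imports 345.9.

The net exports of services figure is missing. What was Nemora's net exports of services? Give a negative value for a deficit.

-26.1

Current account = goods balance + services balance + net primary income + net secondary income
Sum of the known components = 50.0
Net exports of services = CA - (known components) = 23.9 - 50.0 = -26.1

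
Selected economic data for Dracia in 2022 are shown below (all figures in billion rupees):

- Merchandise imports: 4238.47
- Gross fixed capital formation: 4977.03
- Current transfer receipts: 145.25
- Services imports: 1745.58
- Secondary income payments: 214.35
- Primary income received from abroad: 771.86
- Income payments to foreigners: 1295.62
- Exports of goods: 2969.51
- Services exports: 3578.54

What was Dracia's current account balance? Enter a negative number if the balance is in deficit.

Goods balance = 2969.51 - 4238.47 = -1268.96
Services balance = 3578.54 - 1745.58 = 1832.96
Trade balance (goods + services) = -1268.96 + 1832.96 = 564.00
Net primary income = 771.86 - 1295.62 = -523.76
Net secondary income = 145.25 - 214.35 = -69.10
Current account = 564.00 + (-523.76) + (-69.10) = -28.86

-28.86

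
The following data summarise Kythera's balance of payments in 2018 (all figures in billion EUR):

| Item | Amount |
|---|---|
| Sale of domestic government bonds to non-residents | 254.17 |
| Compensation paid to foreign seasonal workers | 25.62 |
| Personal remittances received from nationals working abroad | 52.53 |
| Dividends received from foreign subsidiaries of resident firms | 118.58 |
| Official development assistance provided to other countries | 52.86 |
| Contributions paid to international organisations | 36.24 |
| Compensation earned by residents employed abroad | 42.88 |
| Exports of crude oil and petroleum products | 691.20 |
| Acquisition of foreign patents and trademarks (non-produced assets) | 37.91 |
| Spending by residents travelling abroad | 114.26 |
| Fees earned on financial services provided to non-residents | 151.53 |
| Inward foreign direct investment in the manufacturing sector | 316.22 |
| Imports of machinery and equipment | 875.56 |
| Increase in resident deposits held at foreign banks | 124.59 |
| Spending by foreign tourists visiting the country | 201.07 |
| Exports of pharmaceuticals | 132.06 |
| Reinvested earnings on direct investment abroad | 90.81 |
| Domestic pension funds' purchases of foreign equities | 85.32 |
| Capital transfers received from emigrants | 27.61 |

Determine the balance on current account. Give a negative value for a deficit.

Goods: -875.56 + 132.06 + 691.20 = -52.30
Services: -114.26 + 201.07 + 151.53 = 238.34
Primary income: -25.62 + 118.58 + 42.88 + 90.81 = 226.65
Secondary income: -36.24 - 52.86 + 52.53 = -36.57
Current account = (-52.30) + 238.34 + 226.65 + (-36.57) = 376.12
(Excluded from the current account — financial account: sale of domestic government bonds to non-residents 254.17, inward foreign direct investment in the manufacturing sector 316.22, increase in resident deposits held at foreign banks 124.59, domestic pension funds' purchases of foreign equities 85.32; capital account: acquisition of foreign patents and trademarks (non-produced assets) 37.91, capital transfers received from emigrants 27.61.)

376.12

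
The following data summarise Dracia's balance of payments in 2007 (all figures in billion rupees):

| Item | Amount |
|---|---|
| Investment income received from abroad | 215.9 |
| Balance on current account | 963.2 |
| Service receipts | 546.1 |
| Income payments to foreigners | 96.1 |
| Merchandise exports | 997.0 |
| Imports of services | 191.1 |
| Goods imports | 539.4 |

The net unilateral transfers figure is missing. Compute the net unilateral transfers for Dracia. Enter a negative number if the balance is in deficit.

Current account = goods balance + services balance + net primary income + net secondary income
Sum of the known components = 932.4
Net unilateral transfers = CA - (known components) = 963.2 - 932.4 = 30.8

30.8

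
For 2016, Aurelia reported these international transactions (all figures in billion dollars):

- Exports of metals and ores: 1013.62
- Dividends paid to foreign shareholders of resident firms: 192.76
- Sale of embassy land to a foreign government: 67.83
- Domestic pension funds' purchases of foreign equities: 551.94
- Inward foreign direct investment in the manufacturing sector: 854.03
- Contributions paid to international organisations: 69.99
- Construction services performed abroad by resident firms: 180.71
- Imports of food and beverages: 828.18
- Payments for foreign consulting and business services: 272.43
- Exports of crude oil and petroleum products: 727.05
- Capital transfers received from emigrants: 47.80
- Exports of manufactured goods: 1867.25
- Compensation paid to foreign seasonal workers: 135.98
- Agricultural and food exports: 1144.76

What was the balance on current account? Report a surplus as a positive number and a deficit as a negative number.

3434.05

Goods: 1144.76 + 727.05 + 1013.62 - 828.18 + 1867.25 = 3924.50
Services: -272.43 + 180.71 = -91.72
Primary income: -192.76 - 135.98 = -328.74
Secondary income: -69.99
Current account = 3924.50 + (-91.72) + (-328.74) + (-69.99) = 3434.05
(Excluded from the current account — capital account: sale of embassy land to a foreign government 67.83, capital transfers received from emigrants 47.80; financial account: domestic pension funds' purchases of foreign equities 551.94, inward foreign direct investment in the manufacturing sector 854.03.)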